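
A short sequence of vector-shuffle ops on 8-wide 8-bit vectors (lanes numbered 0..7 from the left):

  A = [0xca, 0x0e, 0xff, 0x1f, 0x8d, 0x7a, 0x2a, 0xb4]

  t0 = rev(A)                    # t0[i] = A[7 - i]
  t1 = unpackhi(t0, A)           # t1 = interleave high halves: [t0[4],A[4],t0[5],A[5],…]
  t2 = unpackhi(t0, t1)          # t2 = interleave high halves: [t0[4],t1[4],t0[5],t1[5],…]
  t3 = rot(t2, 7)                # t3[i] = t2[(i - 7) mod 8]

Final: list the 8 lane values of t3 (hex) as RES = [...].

RES = [0x0e, 0xff, 0x2a, 0x0e, 0xca, 0xca, 0xb4, 0x1f]

t0 = [0xb4, 0x2a, 0x7a, 0x8d, 0x1f, 0xff, 0x0e, 0xca]
t1 = [0x1f, 0x8d, 0xff, 0x7a, 0x0e, 0x2a, 0xca, 0xb4]
t2 = [0x1f, 0x0e, 0xff, 0x2a, 0x0e, 0xca, 0xca, 0xb4]
t3 = [0x0e, 0xff, 0x2a, 0x0e, 0xca, 0xca, 0xb4, 0x1f]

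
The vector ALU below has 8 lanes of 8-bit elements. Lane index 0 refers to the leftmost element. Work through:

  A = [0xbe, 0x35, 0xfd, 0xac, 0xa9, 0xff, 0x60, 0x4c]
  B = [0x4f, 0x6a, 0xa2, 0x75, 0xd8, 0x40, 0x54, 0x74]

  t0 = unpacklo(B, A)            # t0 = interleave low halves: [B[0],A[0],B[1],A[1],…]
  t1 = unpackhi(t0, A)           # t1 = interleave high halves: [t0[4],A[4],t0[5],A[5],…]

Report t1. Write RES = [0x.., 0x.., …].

RES = [ 0xa2  0xa9  0xfd  0xff  0x75  0x60  0xac  0x4c ]

→ t0 |4f|be|6a|35|a2|fd|75|ac|
→ t1 |a2|a9|fd|ff|75|60|ac|4c|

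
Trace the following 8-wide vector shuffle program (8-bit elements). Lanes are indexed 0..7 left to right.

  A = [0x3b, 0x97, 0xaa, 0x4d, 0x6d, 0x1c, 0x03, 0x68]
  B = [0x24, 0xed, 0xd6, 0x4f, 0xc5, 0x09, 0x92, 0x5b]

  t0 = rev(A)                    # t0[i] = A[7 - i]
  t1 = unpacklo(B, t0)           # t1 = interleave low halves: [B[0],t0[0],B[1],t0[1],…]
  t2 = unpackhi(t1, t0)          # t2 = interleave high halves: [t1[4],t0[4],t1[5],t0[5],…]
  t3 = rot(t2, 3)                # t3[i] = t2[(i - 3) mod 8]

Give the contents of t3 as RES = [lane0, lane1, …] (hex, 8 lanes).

RES = [0x97, 0x6d, 0x3b, 0xd6, 0x4d, 0x1c, 0xaa, 0x4f]

t0 = [0x68, 0x03, 0x1c, 0x6d, 0x4d, 0xaa, 0x97, 0x3b]
t1 = [0x24, 0x68, 0xed, 0x03, 0xd6, 0x1c, 0x4f, 0x6d]
t2 = [0xd6, 0x4d, 0x1c, 0xaa, 0x4f, 0x97, 0x6d, 0x3b]
t3 = [0x97, 0x6d, 0x3b, 0xd6, 0x4d, 0x1c, 0xaa, 0x4f]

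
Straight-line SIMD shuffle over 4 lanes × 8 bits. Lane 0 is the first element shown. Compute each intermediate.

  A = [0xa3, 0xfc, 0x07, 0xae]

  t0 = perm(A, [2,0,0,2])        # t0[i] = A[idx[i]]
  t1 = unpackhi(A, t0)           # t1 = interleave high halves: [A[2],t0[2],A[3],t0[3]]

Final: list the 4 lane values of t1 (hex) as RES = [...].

RES = [0x07, 0xa3, 0xae, 0x07]

  t0: 07 a3 a3 07
  t1: 07 a3 ae 07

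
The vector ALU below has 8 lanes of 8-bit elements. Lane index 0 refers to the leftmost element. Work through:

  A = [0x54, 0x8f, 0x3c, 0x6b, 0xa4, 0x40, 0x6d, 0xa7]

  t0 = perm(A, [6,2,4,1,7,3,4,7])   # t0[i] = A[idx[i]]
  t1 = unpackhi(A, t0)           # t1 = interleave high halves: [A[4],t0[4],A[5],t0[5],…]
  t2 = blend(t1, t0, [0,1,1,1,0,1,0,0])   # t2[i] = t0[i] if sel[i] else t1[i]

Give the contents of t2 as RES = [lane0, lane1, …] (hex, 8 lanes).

→ t0 |6d|3c|a4|8f|a7|6b|a4|a7|
→ t1 |a4|a7|40|6b|6d|a4|a7|a7|
→ t2 |a4|3c|a4|8f|6d|6b|a7|a7|

RES = [ 0xa4  0x3c  0xa4  0x8f  0x6d  0x6b  0xa7  0xa7 ]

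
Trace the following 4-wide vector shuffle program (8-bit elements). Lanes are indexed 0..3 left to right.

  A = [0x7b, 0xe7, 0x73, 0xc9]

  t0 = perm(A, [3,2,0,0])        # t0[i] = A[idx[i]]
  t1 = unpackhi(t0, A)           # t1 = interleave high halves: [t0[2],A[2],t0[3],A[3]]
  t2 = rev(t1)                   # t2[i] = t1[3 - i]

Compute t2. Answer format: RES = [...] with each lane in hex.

RES = [0xc9, 0x7b, 0x73, 0x7b]

t0 = [0xc9, 0x73, 0x7b, 0x7b]
t1 = [0x7b, 0x73, 0x7b, 0xc9]
t2 = [0xc9, 0x7b, 0x73, 0x7b]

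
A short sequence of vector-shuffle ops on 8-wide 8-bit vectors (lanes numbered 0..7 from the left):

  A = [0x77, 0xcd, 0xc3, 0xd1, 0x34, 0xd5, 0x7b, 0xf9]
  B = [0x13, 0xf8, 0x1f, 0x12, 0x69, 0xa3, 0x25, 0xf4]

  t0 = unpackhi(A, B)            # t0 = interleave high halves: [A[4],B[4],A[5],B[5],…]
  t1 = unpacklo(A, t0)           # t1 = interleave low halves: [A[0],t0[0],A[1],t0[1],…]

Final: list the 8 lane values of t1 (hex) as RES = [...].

RES = [0x77, 0x34, 0xcd, 0x69, 0xc3, 0xd5, 0xd1, 0xa3]

t0 = [0x34, 0x69, 0xd5, 0xa3, 0x7b, 0x25, 0xf9, 0xf4]
t1 = [0x77, 0x34, 0xcd, 0x69, 0xc3, 0xd5, 0xd1, 0xa3]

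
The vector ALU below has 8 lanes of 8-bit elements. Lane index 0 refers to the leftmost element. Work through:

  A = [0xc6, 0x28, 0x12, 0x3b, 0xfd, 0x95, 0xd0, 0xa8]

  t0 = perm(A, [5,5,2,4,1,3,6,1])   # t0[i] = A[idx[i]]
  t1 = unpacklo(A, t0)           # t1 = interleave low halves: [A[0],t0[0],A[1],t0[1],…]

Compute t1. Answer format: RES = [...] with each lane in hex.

→ t0 |95|95|12|fd|28|3b|d0|28|
→ t1 |c6|95|28|95|12|12|3b|fd|

RES = [ 0xc6  0x95  0x28  0x95  0x12  0x12  0x3b  0xfd ]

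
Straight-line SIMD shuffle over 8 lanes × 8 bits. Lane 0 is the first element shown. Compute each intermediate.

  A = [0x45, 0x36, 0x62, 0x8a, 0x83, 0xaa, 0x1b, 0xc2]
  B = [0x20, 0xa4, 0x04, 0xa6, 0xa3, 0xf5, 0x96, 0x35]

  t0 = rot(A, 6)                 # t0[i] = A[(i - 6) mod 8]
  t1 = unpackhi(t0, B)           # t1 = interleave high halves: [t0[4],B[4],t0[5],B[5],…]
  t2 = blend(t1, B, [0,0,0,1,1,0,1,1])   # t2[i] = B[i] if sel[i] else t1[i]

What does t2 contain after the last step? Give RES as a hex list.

t0 = [0x62, 0x8a, 0x83, 0xaa, 0x1b, 0xc2, 0x45, 0x36]
t1 = [0x1b, 0xa3, 0xc2, 0xf5, 0x45, 0x96, 0x36, 0x35]
t2 = [0x1b, 0xa3, 0xc2, 0xa6, 0xa3, 0x96, 0x96, 0x35]

RES = [0x1b, 0xa3, 0xc2, 0xa6, 0xa3, 0x96, 0x96, 0x35]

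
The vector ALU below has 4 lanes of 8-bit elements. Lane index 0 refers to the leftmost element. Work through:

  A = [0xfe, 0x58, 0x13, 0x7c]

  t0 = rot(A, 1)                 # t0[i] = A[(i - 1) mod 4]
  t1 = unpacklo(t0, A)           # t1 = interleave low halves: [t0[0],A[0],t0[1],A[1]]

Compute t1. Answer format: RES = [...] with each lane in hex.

RES = [ 0x7c  0xfe  0xfe  0x58 ]

→ t0 |7c|fe|58|13|
→ t1 |7c|fe|fe|58|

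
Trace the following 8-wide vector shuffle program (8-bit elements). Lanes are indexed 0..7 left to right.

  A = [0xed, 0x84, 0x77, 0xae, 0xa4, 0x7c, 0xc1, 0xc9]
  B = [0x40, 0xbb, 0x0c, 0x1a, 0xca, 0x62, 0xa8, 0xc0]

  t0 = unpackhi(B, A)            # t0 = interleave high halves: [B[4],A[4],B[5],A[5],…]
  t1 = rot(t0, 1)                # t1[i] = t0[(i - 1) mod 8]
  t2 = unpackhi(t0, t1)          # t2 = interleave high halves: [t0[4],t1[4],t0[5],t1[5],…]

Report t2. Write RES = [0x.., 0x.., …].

RES = [0xa8, 0x7c, 0xc1, 0xa8, 0xc0, 0xc1, 0xc9, 0xc0]

t0 = [0xca, 0xa4, 0x62, 0x7c, 0xa8, 0xc1, 0xc0, 0xc9]
t1 = [0xc9, 0xca, 0xa4, 0x62, 0x7c, 0xa8, 0xc1, 0xc0]
t2 = [0xa8, 0x7c, 0xc1, 0xa8, 0xc0, 0xc1, 0xc9, 0xc0]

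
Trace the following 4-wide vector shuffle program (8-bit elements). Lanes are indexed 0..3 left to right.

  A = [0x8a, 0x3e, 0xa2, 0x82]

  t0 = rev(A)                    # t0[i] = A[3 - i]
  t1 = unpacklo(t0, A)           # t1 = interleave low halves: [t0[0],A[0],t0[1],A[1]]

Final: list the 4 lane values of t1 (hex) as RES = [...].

RES = [ 0x82  0x8a  0xa2  0x3e ]

  t0: 82 a2 3e 8a
  t1: 82 8a a2 3e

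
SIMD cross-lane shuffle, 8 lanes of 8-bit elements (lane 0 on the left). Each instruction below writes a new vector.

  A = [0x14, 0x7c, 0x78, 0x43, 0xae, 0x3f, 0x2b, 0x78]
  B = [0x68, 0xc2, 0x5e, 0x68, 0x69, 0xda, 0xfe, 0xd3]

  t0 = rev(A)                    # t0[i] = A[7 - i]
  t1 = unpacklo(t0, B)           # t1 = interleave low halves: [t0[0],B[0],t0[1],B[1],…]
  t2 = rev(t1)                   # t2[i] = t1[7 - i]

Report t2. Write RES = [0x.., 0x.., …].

→ t0 |78|2b|3f|ae|43|78|7c|14|
→ t1 |78|68|2b|c2|3f|5e|ae|68|
→ t2 |68|ae|5e|3f|c2|2b|68|78|

RES = [ 0x68  0xae  0x5e  0x3f  0xc2  0x2b  0x68  0x78 ]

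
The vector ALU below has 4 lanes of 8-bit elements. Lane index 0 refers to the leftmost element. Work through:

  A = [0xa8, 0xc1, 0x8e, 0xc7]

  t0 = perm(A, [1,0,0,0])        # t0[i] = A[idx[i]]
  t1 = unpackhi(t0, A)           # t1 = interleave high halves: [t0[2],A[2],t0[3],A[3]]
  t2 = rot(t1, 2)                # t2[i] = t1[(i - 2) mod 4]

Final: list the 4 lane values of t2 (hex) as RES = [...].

t0 = [0xc1, 0xa8, 0xa8, 0xa8]
t1 = [0xa8, 0x8e, 0xa8, 0xc7]
t2 = [0xa8, 0xc7, 0xa8, 0x8e]

RES = [ 0xa8  0xc7  0xa8  0x8e ]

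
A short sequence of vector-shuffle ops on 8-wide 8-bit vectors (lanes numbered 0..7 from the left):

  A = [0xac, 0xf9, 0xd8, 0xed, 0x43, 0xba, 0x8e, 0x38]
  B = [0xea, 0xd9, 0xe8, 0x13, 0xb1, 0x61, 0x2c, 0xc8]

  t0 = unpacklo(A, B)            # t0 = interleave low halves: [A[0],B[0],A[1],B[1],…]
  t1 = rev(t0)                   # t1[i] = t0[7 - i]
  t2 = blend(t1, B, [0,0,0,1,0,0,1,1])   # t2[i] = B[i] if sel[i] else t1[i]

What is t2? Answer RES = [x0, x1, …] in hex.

RES = [ 0x13  0xed  0xe8  0x13  0xd9  0xf9  0x2c  0xc8 ]

→ t0 |ac|ea|f9|d9|d8|e8|ed|13|
→ t1 |13|ed|e8|d8|d9|f9|ea|ac|
→ t2 |13|ed|e8|13|d9|f9|2c|c8|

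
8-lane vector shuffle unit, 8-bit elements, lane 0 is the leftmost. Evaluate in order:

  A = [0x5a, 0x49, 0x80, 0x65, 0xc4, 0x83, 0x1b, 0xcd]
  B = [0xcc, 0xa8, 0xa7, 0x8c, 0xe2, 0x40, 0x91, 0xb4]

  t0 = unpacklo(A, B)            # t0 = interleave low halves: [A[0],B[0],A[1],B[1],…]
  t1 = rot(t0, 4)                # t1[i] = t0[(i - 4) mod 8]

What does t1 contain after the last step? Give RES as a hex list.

RES = [0x80, 0xa7, 0x65, 0x8c, 0x5a, 0xcc, 0x49, 0xa8]

t0 = [0x5a, 0xcc, 0x49, 0xa8, 0x80, 0xa7, 0x65, 0x8c]
t1 = [0x80, 0xa7, 0x65, 0x8c, 0x5a, 0xcc, 0x49, 0xa8]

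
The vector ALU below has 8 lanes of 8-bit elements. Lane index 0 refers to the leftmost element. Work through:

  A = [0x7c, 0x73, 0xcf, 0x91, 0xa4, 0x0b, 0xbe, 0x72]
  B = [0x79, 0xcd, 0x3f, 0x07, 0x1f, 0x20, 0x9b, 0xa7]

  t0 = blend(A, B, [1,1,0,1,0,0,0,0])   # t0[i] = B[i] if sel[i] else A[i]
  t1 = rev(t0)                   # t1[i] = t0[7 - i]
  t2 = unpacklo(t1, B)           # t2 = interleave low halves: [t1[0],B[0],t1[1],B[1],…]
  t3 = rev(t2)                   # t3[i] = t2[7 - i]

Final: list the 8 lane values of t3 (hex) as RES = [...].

t0 = [0x79, 0xcd, 0xcf, 0x07, 0xa4, 0x0b, 0xbe, 0x72]
t1 = [0x72, 0xbe, 0x0b, 0xa4, 0x07, 0xcf, 0xcd, 0x79]
t2 = [0x72, 0x79, 0xbe, 0xcd, 0x0b, 0x3f, 0xa4, 0x07]
t3 = [0x07, 0xa4, 0x3f, 0x0b, 0xcd, 0xbe, 0x79, 0x72]

RES = [ 0x07  0xa4  0x3f  0x0b  0xcd  0xbe  0x79  0x72 ]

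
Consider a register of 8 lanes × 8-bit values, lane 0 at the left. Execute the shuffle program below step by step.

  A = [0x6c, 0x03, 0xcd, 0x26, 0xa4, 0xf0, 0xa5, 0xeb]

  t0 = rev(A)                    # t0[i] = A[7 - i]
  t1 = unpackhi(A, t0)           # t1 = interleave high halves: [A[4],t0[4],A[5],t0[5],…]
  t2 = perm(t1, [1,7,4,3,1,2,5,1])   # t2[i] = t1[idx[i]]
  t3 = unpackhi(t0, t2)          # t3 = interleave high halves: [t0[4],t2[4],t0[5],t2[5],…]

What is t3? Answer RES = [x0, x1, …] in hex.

→ t0 |eb|a5|f0|a4|26|cd|03|6c|
→ t1 |a4|26|f0|cd|a5|03|eb|6c|
→ t2 |26|6c|a5|cd|26|f0|03|26|
→ t3 |26|26|cd|f0|03|03|6c|26|

RES = [0x26, 0x26, 0xcd, 0xf0, 0x03, 0x03, 0x6c, 0x26]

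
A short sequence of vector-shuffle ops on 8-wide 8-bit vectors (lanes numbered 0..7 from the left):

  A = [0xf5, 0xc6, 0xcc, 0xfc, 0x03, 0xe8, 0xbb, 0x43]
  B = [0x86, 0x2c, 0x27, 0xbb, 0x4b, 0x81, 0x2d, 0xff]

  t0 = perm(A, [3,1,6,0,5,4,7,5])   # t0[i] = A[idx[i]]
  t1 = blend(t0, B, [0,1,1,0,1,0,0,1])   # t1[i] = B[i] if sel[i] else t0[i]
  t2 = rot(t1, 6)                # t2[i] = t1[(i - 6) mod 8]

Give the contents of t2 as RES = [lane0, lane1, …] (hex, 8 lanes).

→ t0 |fc|c6|bb|f5|e8|03|43|e8|
→ t1 |fc|2c|27|f5|4b|03|43|ff|
→ t2 |27|f5|4b|03|43|ff|fc|2c|

RES = [ 0x27  0xf5  0x4b  0x03  0x43  0xff  0xfc  0x2c ]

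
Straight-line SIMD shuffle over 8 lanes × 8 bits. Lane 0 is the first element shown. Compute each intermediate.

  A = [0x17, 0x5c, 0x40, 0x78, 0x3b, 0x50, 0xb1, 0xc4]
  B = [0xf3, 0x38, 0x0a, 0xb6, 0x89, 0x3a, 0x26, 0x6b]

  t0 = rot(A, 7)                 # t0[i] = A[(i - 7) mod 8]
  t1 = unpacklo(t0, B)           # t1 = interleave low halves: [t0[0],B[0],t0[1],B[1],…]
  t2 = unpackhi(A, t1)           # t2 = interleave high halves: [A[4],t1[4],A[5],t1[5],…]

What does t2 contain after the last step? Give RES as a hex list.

RES = [ 0x3b  0x78  0x50  0x0a  0xb1  0x3b  0xc4  0xb6 ]

→ t0 |5c|40|78|3b|50|b1|c4|17|
→ t1 |5c|f3|40|38|78|0a|3b|b6|
→ t2 |3b|78|50|0a|b1|3b|c4|b6|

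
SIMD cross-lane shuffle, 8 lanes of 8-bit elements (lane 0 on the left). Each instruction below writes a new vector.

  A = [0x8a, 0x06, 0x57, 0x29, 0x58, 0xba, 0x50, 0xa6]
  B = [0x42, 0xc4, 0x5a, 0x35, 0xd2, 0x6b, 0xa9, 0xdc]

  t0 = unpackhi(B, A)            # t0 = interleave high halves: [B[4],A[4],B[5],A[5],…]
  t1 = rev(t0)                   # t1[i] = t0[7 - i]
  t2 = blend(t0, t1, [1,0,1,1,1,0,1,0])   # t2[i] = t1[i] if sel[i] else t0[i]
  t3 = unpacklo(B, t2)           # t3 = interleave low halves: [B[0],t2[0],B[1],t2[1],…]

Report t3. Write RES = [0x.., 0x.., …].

RES = [ 0x42  0xa6  0xc4  0x58  0x5a  0x50  0x35  0xa9 ]

  t0: d2 58 6b ba a9 50 dc a6
  t1: a6 dc 50 a9 ba 6b 58 d2
  t2: a6 58 50 a9 ba 50 58 a6
  t3: 42 a6 c4 58 5a 50 35 a9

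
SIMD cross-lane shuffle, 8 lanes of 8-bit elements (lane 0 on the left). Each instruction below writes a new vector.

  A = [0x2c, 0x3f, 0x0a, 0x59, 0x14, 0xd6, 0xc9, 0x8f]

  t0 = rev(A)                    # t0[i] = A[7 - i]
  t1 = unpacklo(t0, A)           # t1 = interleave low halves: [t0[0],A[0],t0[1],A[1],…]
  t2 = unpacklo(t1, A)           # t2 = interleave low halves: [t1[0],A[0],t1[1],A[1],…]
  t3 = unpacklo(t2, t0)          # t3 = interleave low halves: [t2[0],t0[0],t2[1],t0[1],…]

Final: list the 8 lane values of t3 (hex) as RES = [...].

→ t0 |8f|c9|d6|14|59|0a|3f|2c|
→ t1 |8f|2c|c9|3f|d6|0a|14|59|
→ t2 |8f|2c|2c|3f|c9|0a|3f|59|
→ t3 |8f|8f|2c|c9|2c|d6|3f|14|

RES = [ 0x8f  0x8f  0x2c  0xc9  0x2c  0xd6  0x3f  0x14 ]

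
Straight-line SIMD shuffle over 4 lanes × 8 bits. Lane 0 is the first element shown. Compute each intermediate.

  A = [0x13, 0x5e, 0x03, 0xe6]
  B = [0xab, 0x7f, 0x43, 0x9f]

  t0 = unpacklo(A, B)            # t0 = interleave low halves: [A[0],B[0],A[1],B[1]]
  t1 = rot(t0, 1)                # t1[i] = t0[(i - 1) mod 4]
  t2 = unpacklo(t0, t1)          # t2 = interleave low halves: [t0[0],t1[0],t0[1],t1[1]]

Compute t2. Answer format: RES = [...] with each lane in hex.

t0 = [0x13, 0xab, 0x5e, 0x7f]
t1 = [0x7f, 0x13, 0xab, 0x5e]
t2 = [0x13, 0x7f, 0xab, 0x13]

RES = [0x13, 0x7f, 0xab, 0x13]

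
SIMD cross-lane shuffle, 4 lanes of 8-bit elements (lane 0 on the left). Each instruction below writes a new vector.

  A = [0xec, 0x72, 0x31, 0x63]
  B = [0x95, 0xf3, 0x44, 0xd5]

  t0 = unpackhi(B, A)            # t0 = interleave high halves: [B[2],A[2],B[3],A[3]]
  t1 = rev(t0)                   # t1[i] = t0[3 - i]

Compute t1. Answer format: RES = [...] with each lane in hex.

  t0: 44 31 d5 63
  t1: 63 d5 31 44

RES = [ 0x63  0xd5  0x31  0x44 ]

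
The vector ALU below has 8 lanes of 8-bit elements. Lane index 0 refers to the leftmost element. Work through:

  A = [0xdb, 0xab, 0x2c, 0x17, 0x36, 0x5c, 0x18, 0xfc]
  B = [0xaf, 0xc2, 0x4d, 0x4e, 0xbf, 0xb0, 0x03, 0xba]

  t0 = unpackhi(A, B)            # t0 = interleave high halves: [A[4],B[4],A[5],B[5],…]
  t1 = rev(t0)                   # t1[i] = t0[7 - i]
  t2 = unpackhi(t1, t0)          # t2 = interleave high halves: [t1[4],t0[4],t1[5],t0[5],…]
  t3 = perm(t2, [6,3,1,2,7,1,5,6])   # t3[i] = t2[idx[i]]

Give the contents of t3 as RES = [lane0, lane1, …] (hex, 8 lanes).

RES = [0x36, 0x03, 0x18, 0x5c, 0xba, 0x18, 0xfc, 0x36]

  t0: 36 bf 5c b0 18 03 fc ba
  t1: ba fc 03 18 b0 5c bf 36
  t2: b0 18 5c 03 bf fc 36 ba
  t3: 36 03 18 5c ba 18 fc 36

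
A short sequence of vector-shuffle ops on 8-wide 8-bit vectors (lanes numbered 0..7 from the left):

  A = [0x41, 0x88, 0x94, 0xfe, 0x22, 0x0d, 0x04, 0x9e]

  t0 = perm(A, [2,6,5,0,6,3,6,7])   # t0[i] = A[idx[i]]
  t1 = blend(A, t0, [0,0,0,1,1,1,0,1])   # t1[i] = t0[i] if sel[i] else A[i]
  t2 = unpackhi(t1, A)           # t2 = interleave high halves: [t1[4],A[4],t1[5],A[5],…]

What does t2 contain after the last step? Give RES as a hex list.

  t0: 94 04 0d 41 04 fe 04 9e
  t1: 41 88 94 41 04 fe 04 9e
  t2: 04 22 fe 0d 04 04 9e 9e

RES = [ 0x04  0x22  0xfe  0x0d  0x04  0x04  0x9e  0x9e ]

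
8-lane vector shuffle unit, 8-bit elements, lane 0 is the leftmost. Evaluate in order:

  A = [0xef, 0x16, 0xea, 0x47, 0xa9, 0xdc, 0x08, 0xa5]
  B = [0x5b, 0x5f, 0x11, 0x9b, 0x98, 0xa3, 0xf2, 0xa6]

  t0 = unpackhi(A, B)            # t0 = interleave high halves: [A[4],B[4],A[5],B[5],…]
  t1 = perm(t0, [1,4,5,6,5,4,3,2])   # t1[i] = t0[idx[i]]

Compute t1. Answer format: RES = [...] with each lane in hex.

RES = [ 0x98  0x08  0xf2  0xa5  0xf2  0x08  0xa3  0xdc ]

→ t0 |a9|98|dc|a3|08|f2|a5|a6|
→ t1 |98|08|f2|a5|f2|08|a3|dc|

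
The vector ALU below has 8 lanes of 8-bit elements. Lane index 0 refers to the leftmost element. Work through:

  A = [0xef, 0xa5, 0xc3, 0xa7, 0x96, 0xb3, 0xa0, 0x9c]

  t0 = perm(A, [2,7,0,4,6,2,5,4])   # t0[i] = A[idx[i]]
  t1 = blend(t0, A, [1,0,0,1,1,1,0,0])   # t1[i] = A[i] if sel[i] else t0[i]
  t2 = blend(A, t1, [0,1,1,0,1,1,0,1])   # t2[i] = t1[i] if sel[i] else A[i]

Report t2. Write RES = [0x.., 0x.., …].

RES = [ 0xef  0x9c  0xef  0xa7  0x96  0xb3  0xa0  0x96 ]

→ t0 |c3|9c|ef|96|a0|c3|b3|96|
→ t1 |ef|9c|ef|a7|96|b3|b3|96|
→ t2 |ef|9c|ef|a7|96|b3|a0|96|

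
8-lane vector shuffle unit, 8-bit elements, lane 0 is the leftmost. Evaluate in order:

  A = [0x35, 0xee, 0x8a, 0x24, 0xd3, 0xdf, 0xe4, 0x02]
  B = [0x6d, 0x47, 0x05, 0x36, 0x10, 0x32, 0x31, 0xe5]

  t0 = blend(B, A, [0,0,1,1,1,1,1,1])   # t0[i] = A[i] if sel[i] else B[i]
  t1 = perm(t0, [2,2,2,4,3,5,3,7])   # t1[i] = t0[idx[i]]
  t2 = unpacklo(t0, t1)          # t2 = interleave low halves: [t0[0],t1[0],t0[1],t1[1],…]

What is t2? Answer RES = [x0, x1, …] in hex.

RES = [ 0x6d  0x8a  0x47  0x8a  0x8a  0x8a  0x24  0xd3 ]

  t0: 6d 47 8a 24 d3 df e4 02
  t1: 8a 8a 8a d3 24 df 24 02
  t2: 6d 8a 47 8a 8a 8a 24 d3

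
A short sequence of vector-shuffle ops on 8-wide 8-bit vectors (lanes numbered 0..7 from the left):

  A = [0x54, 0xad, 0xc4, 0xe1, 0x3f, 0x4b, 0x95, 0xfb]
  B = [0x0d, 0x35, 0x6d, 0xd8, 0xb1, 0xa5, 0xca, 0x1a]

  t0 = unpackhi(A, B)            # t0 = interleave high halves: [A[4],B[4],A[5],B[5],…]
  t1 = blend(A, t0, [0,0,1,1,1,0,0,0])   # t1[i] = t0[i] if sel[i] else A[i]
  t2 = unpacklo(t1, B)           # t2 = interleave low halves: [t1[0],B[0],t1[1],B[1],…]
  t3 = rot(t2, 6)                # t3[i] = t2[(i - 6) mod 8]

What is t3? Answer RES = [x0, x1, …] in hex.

RES = [ 0xad  0x35  0x4b  0x6d  0xa5  0xd8  0x54  0x0d ]

  t0: 3f b1 4b a5 95 ca fb 1a
  t1: 54 ad 4b a5 95 4b 95 fb
  t2: 54 0d ad 35 4b 6d a5 d8
  t3: ad 35 4b 6d a5 d8 54 0d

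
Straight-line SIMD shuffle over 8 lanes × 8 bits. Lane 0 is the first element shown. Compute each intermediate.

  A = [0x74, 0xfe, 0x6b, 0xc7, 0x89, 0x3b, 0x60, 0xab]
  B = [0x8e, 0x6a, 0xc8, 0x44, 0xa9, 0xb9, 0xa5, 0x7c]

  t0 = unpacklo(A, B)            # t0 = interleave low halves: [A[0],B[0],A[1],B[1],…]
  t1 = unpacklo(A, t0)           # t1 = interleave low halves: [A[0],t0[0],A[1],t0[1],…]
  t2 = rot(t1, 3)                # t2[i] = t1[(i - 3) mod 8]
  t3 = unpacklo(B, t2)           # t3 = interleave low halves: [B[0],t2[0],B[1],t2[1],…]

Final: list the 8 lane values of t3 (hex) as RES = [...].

RES = [0x8e, 0xfe, 0x6a, 0xc7, 0xc8, 0x6a, 0x44, 0x74]

→ t0 |74|8e|fe|6a|6b|c8|c7|44|
→ t1 |74|74|fe|8e|6b|fe|c7|6a|
→ t2 |fe|c7|6a|74|74|fe|8e|6b|
→ t3 |8e|fe|6a|c7|c8|6a|44|74|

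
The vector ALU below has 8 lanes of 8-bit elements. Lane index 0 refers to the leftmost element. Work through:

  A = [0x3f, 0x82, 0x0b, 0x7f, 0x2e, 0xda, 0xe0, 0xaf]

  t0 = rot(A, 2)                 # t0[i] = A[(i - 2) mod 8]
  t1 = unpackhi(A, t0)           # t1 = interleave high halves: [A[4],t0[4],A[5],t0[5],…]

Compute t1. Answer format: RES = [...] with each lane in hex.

t0 = [0xe0, 0xaf, 0x3f, 0x82, 0x0b, 0x7f, 0x2e, 0xda]
t1 = [0x2e, 0x0b, 0xda, 0x7f, 0xe0, 0x2e, 0xaf, 0xda]

RES = [0x2e, 0x0b, 0xda, 0x7f, 0xe0, 0x2e, 0xaf, 0xda]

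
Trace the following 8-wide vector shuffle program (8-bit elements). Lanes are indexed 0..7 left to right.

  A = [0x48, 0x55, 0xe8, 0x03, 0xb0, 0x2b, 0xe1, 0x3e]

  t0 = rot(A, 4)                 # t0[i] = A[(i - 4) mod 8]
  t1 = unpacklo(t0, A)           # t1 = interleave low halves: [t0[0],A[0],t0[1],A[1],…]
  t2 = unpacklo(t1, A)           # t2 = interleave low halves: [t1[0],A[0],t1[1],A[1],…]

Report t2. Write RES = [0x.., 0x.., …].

RES = [ 0xb0  0x48  0x48  0x55  0x2b  0xe8  0x55  0x03 ]

→ t0 |b0|2b|e1|3e|48|55|e8|03|
→ t1 |b0|48|2b|55|e1|e8|3e|03|
→ t2 |b0|48|48|55|2b|e8|55|03|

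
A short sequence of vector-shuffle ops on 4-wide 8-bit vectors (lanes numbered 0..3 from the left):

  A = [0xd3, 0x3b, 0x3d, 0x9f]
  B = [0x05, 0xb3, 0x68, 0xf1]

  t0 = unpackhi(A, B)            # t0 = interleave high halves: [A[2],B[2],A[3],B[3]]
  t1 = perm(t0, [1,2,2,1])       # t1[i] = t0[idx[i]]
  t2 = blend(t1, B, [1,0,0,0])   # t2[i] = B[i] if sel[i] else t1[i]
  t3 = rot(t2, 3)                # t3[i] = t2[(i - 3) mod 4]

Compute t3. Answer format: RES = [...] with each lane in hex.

RES = [0x9f, 0x9f, 0x68, 0x05]

t0 = [0x3d, 0x68, 0x9f, 0xf1]
t1 = [0x68, 0x9f, 0x9f, 0x68]
t2 = [0x05, 0x9f, 0x9f, 0x68]
t3 = [0x9f, 0x9f, 0x68, 0x05]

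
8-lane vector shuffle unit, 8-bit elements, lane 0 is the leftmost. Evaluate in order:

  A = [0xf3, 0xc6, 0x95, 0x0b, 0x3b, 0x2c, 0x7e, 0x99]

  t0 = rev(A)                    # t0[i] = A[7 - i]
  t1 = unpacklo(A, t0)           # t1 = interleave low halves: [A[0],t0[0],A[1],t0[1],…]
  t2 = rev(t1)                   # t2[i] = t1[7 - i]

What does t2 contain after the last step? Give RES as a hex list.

RES = [0x3b, 0x0b, 0x2c, 0x95, 0x7e, 0xc6, 0x99, 0xf3]

t0 = [0x99, 0x7e, 0x2c, 0x3b, 0x0b, 0x95, 0xc6, 0xf3]
t1 = [0xf3, 0x99, 0xc6, 0x7e, 0x95, 0x2c, 0x0b, 0x3b]
t2 = [0x3b, 0x0b, 0x2c, 0x95, 0x7e, 0xc6, 0x99, 0xf3]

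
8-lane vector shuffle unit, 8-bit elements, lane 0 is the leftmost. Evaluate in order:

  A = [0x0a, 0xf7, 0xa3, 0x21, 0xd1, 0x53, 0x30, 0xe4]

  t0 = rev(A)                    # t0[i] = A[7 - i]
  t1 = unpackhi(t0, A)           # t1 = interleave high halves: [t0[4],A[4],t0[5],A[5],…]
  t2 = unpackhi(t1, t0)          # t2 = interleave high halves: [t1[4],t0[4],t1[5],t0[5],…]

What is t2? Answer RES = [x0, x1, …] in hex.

RES = [ 0xf7  0x21  0x30  0xa3  0x0a  0xf7  0xe4  0x0a ]

t0 = [0xe4, 0x30, 0x53, 0xd1, 0x21, 0xa3, 0xf7, 0x0a]
t1 = [0x21, 0xd1, 0xa3, 0x53, 0xf7, 0x30, 0x0a, 0xe4]
t2 = [0xf7, 0x21, 0x30, 0xa3, 0x0a, 0xf7, 0xe4, 0x0a]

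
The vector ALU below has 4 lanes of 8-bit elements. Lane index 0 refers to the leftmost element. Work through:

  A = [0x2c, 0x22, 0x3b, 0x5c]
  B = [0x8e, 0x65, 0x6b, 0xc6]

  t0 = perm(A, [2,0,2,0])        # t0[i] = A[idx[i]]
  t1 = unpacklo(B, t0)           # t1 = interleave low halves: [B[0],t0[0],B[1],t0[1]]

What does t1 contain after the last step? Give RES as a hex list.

t0 = [0x3b, 0x2c, 0x3b, 0x2c]
t1 = [0x8e, 0x3b, 0x65, 0x2c]

RES = [ 0x8e  0x3b  0x65  0x2c ]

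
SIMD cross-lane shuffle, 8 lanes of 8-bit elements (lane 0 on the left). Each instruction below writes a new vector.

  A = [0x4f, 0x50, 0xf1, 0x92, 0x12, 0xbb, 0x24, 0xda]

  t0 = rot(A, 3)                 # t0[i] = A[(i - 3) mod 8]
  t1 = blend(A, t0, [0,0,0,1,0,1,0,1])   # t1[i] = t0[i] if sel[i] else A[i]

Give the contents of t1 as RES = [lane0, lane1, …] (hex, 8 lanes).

t0 = [0xbb, 0x24, 0xda, 0x4f, 0x50, 0xf1, 0x92, 0x12]
t1 = [0x4f, 0x50, 0xf1, 0x4f, 0x12, 0xf1, 0x24, 0x12]

RES = [ 0x4f  0x50  0xf1  0x4f  0x12  0xf1  0x24  0x12 ]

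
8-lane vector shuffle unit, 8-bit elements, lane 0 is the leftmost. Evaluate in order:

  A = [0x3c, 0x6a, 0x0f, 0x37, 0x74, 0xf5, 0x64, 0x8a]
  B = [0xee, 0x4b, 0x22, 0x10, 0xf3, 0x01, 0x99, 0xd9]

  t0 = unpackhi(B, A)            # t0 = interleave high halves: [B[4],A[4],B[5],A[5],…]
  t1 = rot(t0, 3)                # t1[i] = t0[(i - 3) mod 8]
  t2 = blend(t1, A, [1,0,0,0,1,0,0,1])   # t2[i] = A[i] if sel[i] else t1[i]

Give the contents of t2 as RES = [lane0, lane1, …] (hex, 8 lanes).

RES = [ 0x3c  0xd9  0x8a  0xf3  0x74  0x01  0xf5  0x8a ]

→ t0 |f3|74|01|f5|99|64|d9|8a|
→ t1 |64|d9|8a|f3|74|01|f5|99|
→ t2 |3c|d9|8a|f3|74|01|f5|8a|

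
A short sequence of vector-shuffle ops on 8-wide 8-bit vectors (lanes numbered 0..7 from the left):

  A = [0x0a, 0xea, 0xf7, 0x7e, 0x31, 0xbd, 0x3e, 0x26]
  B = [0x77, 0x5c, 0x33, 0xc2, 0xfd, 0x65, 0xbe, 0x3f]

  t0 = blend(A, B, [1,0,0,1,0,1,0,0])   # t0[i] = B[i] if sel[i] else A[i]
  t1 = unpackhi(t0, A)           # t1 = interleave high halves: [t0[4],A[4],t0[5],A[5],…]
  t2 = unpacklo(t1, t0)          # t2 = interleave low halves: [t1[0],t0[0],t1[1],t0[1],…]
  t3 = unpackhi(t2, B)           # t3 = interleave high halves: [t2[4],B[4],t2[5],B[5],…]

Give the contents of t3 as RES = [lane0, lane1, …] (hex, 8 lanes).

  t0: 77 ea f7 c2 31 65 3e 26
  t1: 31 31 65 bd 3e 3e 26 26
  t2: 31 77 31 ea 65 f7 bd c2
  t3: 65 fd f7 65 bd be c2 3f

RES = [ 0x65  0xfd  0xf7  0x65  0xbd  0xbe  0xc2  0x3f ]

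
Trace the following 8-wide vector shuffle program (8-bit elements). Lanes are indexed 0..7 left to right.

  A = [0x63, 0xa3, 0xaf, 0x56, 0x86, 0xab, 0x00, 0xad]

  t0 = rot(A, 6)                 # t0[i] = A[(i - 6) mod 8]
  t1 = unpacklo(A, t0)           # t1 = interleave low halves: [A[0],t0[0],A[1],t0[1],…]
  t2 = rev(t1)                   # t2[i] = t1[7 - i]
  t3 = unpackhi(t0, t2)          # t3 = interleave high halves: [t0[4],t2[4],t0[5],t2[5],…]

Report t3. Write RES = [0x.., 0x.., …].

  t0: af 56 86 ab 00 ad 63 a3
  t1: 63 af a3 56 af 86 56 ab
  t2: ab 56 86 af 56 a3 af 63
  t3: 00 56 ad a3 63 af a3 63

RES = [0x00, 0x56, 0xad, 0xa3, 0x63, 0xaf, 0xa3, 0x63]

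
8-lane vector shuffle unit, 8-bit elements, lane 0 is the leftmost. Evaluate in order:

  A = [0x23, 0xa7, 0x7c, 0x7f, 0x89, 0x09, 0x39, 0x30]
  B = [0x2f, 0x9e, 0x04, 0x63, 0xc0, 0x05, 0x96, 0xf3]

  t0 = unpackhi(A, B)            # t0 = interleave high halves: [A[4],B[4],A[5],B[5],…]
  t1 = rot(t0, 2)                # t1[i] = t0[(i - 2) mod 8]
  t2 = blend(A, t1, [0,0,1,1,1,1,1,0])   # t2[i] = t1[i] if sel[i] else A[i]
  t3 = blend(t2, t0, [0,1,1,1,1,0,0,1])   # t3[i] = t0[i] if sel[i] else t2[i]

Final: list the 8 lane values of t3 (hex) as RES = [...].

t0 = [0x89, 0xc0, 0x09, 0x05, 0x39, 0x96, 0x30, 0xf3]
t1 = [0x30, 0xf3, 0x89, 0xc0, 0x09, 0x05, 0x39, 0x96]
t2 = [0x23, 0xa7, 0x89, 0xc0, 0x09, 0x05, 0x39, 0x30]
t3 = [0x23, 0xc0, 0x09, 0x05, 0x39, 0x05, 0x39, 0xf3]

RES = [ 0x23  0xc0  0x09  0x05  0x39  0x05  0x39  0xf3 ]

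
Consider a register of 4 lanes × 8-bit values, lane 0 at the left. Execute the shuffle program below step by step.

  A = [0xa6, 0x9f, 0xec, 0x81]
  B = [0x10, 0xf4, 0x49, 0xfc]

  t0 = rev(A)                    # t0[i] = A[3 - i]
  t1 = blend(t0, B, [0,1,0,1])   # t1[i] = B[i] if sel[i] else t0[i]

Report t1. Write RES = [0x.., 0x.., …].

RES = [ 0x81  0xf4  0x9f  0xfc ]

  t0: 81 ec 9f a6
  t1: 81 f4 9f fc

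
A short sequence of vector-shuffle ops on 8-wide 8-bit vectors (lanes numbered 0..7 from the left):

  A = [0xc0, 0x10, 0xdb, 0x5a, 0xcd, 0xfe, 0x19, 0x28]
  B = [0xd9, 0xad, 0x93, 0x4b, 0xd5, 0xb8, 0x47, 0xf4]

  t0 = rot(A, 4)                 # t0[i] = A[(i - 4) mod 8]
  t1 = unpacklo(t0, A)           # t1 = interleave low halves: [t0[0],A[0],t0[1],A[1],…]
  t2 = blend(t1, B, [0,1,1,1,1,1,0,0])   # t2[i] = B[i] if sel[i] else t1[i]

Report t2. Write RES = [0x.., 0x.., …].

RES = [ 0xcd  0xad  0x93  0x4b  0xd5  0xb8  0x28  0x5a ]

t0 = [0xcd, 0xfe, 0x19, 0x28, 0xc0, 0x10, 0xdb, 0x5a]
t1 = [0xcd, 0xc0, 0xfe, 0x10, 0x19, 0xdb, 0x28, 0x5a]
t2 = [0xcd, 0xad, 0x93, 0x4b, 0xd5, 0xb8, 0x28, 0x5a]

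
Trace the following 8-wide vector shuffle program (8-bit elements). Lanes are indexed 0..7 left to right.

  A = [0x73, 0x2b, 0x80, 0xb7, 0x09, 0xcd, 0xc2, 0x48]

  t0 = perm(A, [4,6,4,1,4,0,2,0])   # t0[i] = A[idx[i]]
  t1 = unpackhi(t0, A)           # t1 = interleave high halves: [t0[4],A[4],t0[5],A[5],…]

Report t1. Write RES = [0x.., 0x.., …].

→ t0 |09|c2|09|2b|09|73|80|73|
→ t1 |09|09|73|cd|80|c2|73|48|

RES = [0x09, 0x09, 0x73, 0xcd, 0x80, 0xc2, 0x73, 0x48]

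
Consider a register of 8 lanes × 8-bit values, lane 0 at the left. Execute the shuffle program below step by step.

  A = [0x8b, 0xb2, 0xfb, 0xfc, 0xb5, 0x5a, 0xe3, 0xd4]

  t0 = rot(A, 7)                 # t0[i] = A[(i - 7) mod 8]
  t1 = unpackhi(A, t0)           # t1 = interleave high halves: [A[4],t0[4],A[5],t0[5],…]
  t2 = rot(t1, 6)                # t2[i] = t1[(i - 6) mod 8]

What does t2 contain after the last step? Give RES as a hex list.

RES = [ 0x5a  0xe3  0xe3  0xd4  0xd4  0x8b  0xb5  0x5a ]

  t0: b2 fb fc b5 5a e3 d4 8b
  t1: b5 5a 5a e3 e3 d4 d4 8b
  t2: 5a e3 e3 d4 d4 8b b5 5a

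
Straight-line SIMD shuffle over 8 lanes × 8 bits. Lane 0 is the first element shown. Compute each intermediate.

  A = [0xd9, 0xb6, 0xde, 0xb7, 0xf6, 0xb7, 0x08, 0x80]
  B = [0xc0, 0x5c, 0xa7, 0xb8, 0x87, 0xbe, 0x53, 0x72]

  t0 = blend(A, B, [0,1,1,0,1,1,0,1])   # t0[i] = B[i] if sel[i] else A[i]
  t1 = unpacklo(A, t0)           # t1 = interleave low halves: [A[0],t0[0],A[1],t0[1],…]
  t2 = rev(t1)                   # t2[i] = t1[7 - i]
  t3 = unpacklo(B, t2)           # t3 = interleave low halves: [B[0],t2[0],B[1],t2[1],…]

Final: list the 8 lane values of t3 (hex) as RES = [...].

RES = [ 0xc0  0xb7  0x5c  0xb7  0xa7  0xa7  0xb8  0xde ]

t0 = [0xd9, 0x5c, 0xa7, 0xb7, 0x87, 0xbe, 0x08, 0x72]
t1 = [0xd9, 0xd9, 0xb6, 0x5c, 0xde, 0xa7, 0xb7, 0xb7]
t2 = [0xb7, 0xb7, 0xa7, 0xde, 0x5c, 0xb6, 0xd9, 0xd9]
t3 = [0xc0, 0xb7, 0x5c, 0xb7, 0xa7, 0xa7, 0xb8, 0xde]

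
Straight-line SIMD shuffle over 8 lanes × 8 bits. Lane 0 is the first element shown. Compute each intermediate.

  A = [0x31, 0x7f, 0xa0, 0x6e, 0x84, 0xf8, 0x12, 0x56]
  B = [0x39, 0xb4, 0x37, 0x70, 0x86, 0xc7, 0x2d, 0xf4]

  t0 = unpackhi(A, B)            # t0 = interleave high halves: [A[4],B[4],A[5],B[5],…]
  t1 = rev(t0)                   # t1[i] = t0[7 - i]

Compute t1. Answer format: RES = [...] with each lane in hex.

RES = [ 0xf4  0x56  0x2d  0x12  0xc7  0xf8  0x86  0x84 ]

→ t0 |84|86|f8|c7|12|2d|56|f4|
→ t1 |f4|56|2d|12|c7|f8|86|84|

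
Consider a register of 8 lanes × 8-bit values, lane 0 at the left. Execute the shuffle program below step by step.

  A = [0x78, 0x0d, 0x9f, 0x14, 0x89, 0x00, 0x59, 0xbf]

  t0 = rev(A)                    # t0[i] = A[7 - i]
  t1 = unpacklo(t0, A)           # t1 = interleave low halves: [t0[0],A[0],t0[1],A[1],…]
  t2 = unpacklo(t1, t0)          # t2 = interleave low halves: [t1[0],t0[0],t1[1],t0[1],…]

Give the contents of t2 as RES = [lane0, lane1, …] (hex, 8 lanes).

t0 = [0xbf, 0x59, 0x00, 0x89, 0x14, 0x9f, 0x0d, 0x78]
t1 = [0xbf, 0x78, 0x59, 0x0d, 0x00, 0x9f, 0x89, 0x14]
t2 = [0xbf, 0xbf, 0x78, 0x59, 0x59, 0x00, 0x0d, 0x89]

RES = [ 0xbf  0xbf  0x78  0x59  0x59  0x00  0x0d  0x89 ]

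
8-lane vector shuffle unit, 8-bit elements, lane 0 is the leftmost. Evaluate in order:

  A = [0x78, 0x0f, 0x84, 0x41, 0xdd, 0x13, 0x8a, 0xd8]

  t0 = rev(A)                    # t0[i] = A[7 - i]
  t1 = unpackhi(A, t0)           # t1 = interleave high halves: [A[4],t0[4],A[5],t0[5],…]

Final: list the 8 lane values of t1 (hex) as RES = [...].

→ t0 |d8|8a|13|dd|41|84|0f|78|
→ t1 |dd|41|13|84|8a|0f|d8|78|

RES = [0xdd, 0x41, 0x13, 0x84, 0x8a, 0x0f, 0xd8, 0x78]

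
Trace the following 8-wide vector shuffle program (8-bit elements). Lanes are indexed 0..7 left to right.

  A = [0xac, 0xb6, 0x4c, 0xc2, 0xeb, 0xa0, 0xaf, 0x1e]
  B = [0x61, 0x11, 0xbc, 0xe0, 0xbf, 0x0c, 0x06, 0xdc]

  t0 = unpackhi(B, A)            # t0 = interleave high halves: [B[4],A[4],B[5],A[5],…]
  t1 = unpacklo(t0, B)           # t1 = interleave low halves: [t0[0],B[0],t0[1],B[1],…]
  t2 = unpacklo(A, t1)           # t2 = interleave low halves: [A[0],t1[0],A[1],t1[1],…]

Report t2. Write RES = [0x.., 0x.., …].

RES = [ 0xac  0xbf  0xb6  0x61  0x4c  0xeb  0xc2  0x11 ]

→ t0 |bf|eb|0c|a0|06|af|dc|1e|
→ t1 |bf|61|eb|11|0c|bc|a0|e0|
→ t2 |ac|bf|b6|61|4c|eb|c2|11|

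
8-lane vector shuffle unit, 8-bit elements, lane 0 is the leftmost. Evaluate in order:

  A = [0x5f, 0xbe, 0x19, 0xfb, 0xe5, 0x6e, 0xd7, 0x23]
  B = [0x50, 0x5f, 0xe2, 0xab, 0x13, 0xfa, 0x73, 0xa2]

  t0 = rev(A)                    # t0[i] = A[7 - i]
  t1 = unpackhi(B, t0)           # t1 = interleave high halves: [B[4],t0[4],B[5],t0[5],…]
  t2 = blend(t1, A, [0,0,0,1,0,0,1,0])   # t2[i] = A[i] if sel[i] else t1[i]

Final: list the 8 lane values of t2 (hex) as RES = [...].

RES = [ 0x13  0xfb  0xfa  0xfb  0x73  0xbe  0xd7  0x5f ]

  t0: 23 d7 6e e5 fb 19 be 5f
  t1: 13 fb fa 19 73 be a2 5f
  t2: 13 fb fa fb 73 be d7 5f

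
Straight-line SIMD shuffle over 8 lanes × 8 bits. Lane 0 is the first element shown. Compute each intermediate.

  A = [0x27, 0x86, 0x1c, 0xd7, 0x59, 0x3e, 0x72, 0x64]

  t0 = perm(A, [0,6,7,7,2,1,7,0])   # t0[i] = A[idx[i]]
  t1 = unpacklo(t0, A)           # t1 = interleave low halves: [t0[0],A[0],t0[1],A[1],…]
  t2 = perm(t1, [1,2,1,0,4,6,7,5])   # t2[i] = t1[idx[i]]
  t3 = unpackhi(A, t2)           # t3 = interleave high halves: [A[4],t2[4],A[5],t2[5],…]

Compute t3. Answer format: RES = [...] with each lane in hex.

RES = [ 0x59  0x64  0x3e  0x64  0x72  0xd7  0x64  0x1c ]

t0 = [0x27, 0x72, 0x64, 0x64, 0x1c, 0x86, 0x64, 0x27]
t1 = [0x27, 0x27, 0x72, 0x86, 0x64, 0x1c, 0x64, 0xd7]
t2 = [0x27, 0x72, 0x27, 0x27, 0x64, 0x64, 0xd7, 0x1c]
t3 = [0x59, 0x64, 0x3e, 0x64, 0x72, 0xd7, 0x64, 0x1c]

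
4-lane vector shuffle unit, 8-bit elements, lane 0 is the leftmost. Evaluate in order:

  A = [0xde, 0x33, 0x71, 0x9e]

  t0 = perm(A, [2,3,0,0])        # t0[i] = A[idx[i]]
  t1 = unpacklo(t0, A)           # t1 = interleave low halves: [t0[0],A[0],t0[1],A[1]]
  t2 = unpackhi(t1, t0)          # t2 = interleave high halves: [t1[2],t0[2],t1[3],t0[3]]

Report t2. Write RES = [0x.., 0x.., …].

RES = [ 0x9e  0xde  0x33  0xde ]

→ t0 |71|9e|de|de|
→ t1 |71|de|9e|33|
→ t2 |9e|de|33|de|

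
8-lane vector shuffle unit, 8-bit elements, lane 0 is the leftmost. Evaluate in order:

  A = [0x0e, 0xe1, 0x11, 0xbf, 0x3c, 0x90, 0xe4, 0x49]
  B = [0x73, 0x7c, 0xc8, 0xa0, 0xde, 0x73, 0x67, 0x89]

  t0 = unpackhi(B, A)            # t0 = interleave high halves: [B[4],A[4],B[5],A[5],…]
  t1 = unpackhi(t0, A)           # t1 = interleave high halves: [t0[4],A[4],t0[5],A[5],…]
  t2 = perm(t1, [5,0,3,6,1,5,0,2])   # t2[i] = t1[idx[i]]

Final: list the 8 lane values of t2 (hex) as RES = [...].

RES = [ 0xe4  0x67  0x90  0x49  0x3c  0xe4  0x67  0xe4 ]

→ t0 |de|3c|73|90|67|e4|89|49|
→ t1 |67|3c|e4|90|89|e4|49|49|
→ t2 |e4|67|90|49|3c|e4|67|e4|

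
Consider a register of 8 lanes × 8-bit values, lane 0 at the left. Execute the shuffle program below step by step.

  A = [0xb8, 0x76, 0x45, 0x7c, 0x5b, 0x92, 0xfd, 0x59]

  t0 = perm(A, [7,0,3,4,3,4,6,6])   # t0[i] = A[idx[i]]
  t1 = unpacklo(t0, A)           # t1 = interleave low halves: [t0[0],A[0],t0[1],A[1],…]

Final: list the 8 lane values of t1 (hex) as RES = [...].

t0 = [0x59, 0xb8, 0x7c, 0x5b, 0x7c, 0x5b, 0xfd, 0xfd]
t1 = [0x59, 0xb8, 0xb8, 0x76, 0x7c, 0x45, 0x5b, 0x7c]

RES = [ 0x59  0xb8  0xb8  0x76  0x7c  0x45  0x5b  0x7c ]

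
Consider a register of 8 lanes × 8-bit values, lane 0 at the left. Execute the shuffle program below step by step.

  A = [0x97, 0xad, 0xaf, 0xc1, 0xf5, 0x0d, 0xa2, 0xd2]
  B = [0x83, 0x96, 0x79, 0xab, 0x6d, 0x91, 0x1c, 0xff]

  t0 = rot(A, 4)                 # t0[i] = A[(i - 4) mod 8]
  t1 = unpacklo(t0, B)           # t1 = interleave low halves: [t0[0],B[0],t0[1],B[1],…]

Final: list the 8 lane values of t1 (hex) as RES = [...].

RES = [ 0xf5  0x83  0x0d  0x96  0xa2  0x79  0xd2  0xab ]

t0 = [0xf5, 0x0d, 0xa2, 0xd2, 0x97, 0xad, 0xaf, 0xc1]
t1 = [0xf5, 0x83, 0x0d, 0x96, 0xa2, 0x79, 0xd2, 0xab]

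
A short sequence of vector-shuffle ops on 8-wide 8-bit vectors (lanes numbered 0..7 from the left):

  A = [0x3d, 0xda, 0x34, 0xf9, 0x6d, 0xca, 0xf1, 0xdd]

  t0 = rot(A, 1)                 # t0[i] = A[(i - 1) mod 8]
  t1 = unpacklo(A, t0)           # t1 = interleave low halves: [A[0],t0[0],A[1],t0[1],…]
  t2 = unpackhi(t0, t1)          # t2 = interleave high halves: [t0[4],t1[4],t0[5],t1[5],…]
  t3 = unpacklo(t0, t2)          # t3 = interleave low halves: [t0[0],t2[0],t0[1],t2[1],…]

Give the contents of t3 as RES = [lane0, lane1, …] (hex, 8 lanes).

RES = [ 0xdd  0xf9  0x3d  0x34  0xda  0x6d  0x34  0xda ]

→ t0 |dd|3d|da|34|f9|6d|ca|f1|
→ t1 |3d|dd|da|3d|34|da|f9|34|
→ t2 |f9|34|6d|da|ca|f9|f1|34|
→ t3 |dd|f9|3d|34|da|6d|34|da|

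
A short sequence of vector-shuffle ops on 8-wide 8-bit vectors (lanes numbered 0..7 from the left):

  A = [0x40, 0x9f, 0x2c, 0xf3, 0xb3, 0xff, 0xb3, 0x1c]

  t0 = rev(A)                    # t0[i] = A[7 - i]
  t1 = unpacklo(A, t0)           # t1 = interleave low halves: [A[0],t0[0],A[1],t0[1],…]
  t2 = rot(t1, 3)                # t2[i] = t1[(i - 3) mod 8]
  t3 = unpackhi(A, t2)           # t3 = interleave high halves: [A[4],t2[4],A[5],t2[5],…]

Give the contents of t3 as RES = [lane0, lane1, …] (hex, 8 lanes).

RES = [0xb3, 0x1c, 0xff, 0x9f, 0xb3, 0xb3, 0x1c, 0x2c]

  t0: 1c b3 ff b3 f3 2c 9f 40
  t1: 40 1c 9f b3 2c ff f3 b3
  t2: ff f3 b3 40 1c 9f b3 2c
  t3: b3 1c ff 9f b3 b3 1c 2c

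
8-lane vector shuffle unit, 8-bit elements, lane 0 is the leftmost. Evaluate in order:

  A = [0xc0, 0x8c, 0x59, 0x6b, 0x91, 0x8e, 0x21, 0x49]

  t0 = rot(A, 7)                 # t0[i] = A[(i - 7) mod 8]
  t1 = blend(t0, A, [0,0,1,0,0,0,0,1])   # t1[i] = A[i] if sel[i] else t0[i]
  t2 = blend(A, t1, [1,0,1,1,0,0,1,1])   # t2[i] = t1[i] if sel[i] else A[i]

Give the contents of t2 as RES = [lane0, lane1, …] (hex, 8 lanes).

RES = [ 0x8c  0x8c  0x59  0x91  0x91  0x8e  0x49  0x49 ]

  t0: 8c 59 6b 91 8e 21 49 c0
  t1: 8c 59 59 91 8e 21 49 49
  t2: 8c 8c 59 91 91 8e 49 49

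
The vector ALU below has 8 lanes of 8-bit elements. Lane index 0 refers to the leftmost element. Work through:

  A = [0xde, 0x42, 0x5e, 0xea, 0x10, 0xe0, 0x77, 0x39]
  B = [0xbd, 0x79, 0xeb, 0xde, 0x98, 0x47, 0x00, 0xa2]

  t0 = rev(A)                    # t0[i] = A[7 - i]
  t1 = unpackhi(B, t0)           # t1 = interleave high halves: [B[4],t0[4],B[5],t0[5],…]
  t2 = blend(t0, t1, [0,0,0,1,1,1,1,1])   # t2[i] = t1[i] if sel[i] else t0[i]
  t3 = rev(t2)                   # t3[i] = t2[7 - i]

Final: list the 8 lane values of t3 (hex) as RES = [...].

RES = [0xde, 0xa2, 0x42, 0x00, 0x5e, 0xe0, 0x77, 0x39]

  t0: 39 77 e0 10 ea 5e 42 de
  t1: 98 ea 47 5e 00 42 a2 de
  t2: 39 77 e0 5e 00 42 a2 de
  t3: de a2 42 00 5e e0 77 39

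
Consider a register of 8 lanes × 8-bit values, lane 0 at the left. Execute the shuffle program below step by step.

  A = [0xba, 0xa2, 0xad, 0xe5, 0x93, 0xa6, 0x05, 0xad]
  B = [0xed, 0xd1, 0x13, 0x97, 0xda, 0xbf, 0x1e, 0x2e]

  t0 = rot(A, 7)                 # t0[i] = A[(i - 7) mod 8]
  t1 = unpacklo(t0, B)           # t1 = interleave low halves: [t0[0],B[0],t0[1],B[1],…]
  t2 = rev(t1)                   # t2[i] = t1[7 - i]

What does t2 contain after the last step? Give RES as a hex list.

t0 = [0xa2, 0xad, 0xe5, 0x93, 0xa6, 0x05, 0xad, 0xba]
t1 = [0xa2, 0xed, 0xad, 0xd1, 0xe5, 0x13, 0x93, 0x97]
t2 = [0x97, 0x93, 0x13, 0xe5, 0xd1, 0xad, 0xed, 0xa2]

RES = [0x97, 0x93, 0x13, 0xe5, 0xd1, 0xad, 0xed, 0xa2]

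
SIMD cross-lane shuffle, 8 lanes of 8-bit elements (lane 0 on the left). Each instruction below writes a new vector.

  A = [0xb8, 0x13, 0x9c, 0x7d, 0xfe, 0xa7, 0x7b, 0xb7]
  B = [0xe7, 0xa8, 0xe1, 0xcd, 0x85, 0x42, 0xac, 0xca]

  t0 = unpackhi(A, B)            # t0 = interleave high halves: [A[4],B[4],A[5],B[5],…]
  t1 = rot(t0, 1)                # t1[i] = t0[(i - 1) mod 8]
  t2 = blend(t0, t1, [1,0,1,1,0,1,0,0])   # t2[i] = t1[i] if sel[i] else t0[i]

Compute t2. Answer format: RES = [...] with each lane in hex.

RES = [0xca, 0x85, 0x85, 0xa7, 0x7b, 0x7b, 0xb7, 0xca]

t0 = [0xfe, 0x85, 0xa7, 0x42, 0x7b, 0xac, 0xb7, 0xca]
t1 = [0xca, 0xfe, 0x85, 0xa7, 0x42, 0x7b, 0xac, 0xb7]
t2 = [0xca, 0x85, 0x85, 0xa7, 0x7b, 0x7b, 0xb7, 0xca]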